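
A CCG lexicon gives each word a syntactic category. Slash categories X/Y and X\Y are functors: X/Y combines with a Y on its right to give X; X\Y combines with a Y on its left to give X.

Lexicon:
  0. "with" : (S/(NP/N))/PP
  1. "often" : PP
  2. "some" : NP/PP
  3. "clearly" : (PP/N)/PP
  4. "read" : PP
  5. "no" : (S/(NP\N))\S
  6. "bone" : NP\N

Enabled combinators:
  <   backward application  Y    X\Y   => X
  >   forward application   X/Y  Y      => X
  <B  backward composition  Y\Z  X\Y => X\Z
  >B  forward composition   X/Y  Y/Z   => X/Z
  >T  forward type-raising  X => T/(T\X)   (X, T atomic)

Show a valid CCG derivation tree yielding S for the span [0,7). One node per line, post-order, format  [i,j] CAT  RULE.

[0,7] S   >
  [0,6] S/(NP\N)   <
    [0,5] S   >
      [0,2] S/(NP/N)   >
        [0,1] "with" : (S/(NP/N))/PP
        [1,2] "often" : PP
      [2,5] NP/N   >B
        [2,3] "some" : NP/PP
        [3,5] PP/N   >
          [3,4] "clearly" : (PP/N)/PP
          [4,5] "read" : PP
    [5,6] "no" : (S/(NP\N))\S
  [6,7] "bone" : NP\N

[0,1] (S/(NP/N))/PP  lex  "with"
[1,2] PP  lex  "often"
[0,2] S/(NP/N)  >  k=1
[2,3] NP/PP  lex  "some"
[3,4] (PP/N)/PP  lex  "clearly"
[4,5] PP  lex  "read"
[3,5] PP/N  >  k=4
[2,5] NP/N  >B  k=3
[0,5] S  >  k=2
[5,6] (S/(NP\N))\S  lex  "no"
[0,6] S/(NP\N)  <  k=5
[6,7] NP\N  lex  "bone"
[0,7] S  >  k=6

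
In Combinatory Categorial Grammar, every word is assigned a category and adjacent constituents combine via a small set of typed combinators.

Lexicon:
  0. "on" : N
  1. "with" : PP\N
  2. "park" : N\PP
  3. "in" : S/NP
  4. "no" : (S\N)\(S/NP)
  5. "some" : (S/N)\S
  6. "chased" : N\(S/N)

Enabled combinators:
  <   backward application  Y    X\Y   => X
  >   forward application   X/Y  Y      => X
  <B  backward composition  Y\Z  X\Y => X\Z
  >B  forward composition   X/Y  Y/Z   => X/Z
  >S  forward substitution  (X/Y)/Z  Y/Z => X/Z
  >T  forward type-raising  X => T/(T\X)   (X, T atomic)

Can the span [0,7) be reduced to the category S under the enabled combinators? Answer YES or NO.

N PP\N N\PP S/NP (S\N)\(S/NP) (S/N)\S N\(S/N)
CKY chart[0,7] = {N, N/(N\N), NP/(NP\N), PP/(PP\N), S/(S\N)}; S ∉ chart

NO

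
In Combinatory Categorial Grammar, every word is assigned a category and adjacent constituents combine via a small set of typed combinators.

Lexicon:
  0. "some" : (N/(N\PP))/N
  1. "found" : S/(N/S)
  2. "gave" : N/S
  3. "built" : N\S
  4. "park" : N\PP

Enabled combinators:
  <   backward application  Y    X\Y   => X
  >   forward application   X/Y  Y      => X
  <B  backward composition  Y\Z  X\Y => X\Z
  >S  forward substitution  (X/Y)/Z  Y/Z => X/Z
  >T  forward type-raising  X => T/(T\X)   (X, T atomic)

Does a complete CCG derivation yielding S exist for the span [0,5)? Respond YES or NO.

NO

(N/(N\PP))/N S/(N/S) N/S N\S N\PP
CKY chart[0,5] = {N, N/(N\N), NP/(NP\N), PP/(PP\N), S/(S\N)}; S ∉ chart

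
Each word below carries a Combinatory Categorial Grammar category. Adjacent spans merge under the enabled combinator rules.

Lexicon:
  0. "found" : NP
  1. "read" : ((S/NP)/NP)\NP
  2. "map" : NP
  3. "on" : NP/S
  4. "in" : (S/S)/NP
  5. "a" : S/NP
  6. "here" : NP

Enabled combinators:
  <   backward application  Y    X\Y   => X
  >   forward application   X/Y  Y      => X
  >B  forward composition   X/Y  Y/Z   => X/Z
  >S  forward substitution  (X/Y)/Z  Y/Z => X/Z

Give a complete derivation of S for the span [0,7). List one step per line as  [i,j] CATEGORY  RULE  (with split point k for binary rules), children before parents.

[0,7] S   >
  [0,3] S/NP   >
    [0,2] (S/NP)/NP   <
      [0,1] "found" : NP
      [1,2] "read" : ((S/NP)/NP)\NP
    [2,3] "map" : NP
  [3,7] NP   >
    [3,4] "on" : NP/S
    [4,7] S   >
      [4,6] S/NP   >S
        [4,5] "in" : (S/S)/NP
        [5,6] "a" : S/NP
      [6,7] "here" : NP

[0,1] NP  lex  "found"
[1,2] ((S/NP)/NP)\NP  lex  "read"
[0,2] (S/NP)/NP  <  k=1
[2,3] NP  lex  "map"
[0,3] S/NP  >  k=2
[3,4] NP/S  lex  "on"
[4,5] (S/S)/NP  lex  "in"
[5,6] S/NP  lex  "a"
[4,6] S/NP  >S  k=5
[6,7] NP  lex  "here"
[4,7] S  >  k=6
[3,7] NP  >  k=4
[0,7] S  >  k=3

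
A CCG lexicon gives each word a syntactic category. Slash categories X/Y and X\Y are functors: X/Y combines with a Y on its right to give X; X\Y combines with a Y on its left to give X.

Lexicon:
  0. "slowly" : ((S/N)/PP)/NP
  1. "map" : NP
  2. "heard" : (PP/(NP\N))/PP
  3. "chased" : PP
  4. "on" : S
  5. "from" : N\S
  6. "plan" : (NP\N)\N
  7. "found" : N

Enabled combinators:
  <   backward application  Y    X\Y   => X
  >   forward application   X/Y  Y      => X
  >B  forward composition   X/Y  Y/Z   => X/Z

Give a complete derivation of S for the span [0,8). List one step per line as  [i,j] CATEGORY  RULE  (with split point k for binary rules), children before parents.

[0,8] S   >
  [0,7] S/N   >
    [0,2] (S/N)/PP   >
      [0,1] "slowly" : ((S/N)/PP)/NP
      [1,2] "map" : NP
    [2,7] PP   >
      [2,4] PP/(NP\N)   >
        [2,3] "heard" : (PP/(NP\N))/PP
        [3,4] "chased" : PP
      [4,7] NP\N   <
        [4,6] N   <
          [4,5] "on" : S
          [5,6] "from" : N\S
        [6,7] "plan" : (NP\N)\N
  [7,8] "found" : N

[0,1] ((S/N)/PP)/NP  lex  "slowly"
[1,2] NP  lex  "map"
[0,2] (S/N)/PP  >  k=1
[2,3] (PP/(NP\N))/PP  lex  "heard"
[3,4] PP  lex  "chased"
[2,4] PP/(NP\N)  >  k=3
[4,5] S  lex  "on"
[5,6] N\S  lex  "from"
[4,6] N  <  k=5
[6,7] (NP\N)\N  lex  "plan"
[4,7] NP\N  <  k=6
[2,7] PP  >  k=4
[0,7] S/N  >  k=2
[7,8] N  lex  "found"
[0,8] S  >  k=7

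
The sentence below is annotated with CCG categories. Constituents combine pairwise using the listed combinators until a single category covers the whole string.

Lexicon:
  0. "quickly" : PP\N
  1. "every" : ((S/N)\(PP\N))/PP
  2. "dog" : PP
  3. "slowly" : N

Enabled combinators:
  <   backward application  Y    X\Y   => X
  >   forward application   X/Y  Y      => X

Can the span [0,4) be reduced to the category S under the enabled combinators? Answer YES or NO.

YES

[0,4] S   >
  [0,3] S/N   <
    [0,1] "quickly" : PP\N
    [1,3] (S/N)\(PP\N)   >
      [1,2] "every" : ((S/N)\(PP\N))/PP
      [2,3] "dog" : PP
  [3,4] "slowly" : N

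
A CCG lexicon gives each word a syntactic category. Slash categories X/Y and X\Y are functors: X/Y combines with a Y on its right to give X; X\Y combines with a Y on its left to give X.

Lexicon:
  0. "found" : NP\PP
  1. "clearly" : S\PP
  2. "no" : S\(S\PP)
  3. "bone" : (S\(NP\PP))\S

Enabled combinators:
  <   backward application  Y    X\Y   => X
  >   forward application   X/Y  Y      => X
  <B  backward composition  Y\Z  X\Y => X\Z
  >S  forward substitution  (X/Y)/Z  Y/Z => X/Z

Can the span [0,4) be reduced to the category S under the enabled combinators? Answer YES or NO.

YES

[0,4] S   <
  [0,1] "found" : NP\PP
  [1,4] S\(NP\PP)   <
    [1,3] S   <
      [1,2] "clearly" : S\PP
      [2,3] "no" : S\(S\PP)
    [3,4] "bone" : (S\(NP\PP))\S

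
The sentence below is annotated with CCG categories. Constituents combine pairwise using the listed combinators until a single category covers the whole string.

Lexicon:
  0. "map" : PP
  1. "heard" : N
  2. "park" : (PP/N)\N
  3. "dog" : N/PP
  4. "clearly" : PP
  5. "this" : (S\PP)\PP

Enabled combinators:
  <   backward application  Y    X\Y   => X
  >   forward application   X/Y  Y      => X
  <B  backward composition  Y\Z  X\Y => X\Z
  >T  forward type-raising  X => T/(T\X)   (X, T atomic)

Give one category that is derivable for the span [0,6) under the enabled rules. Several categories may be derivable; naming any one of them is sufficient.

S

[0,6] S   >
  [0,1] S/(S\PP)   >T
    [0,1] "map" : PP
  [1,6] S\PP   <
    [1,5] PP   >
      [1,3] PP/N   <
        [1,2] "heard" : N
        [2,3] "park" : (PP/N)\N
      [3,5] N   >
        [3,4] "dog" : N/PP
        [4,5] "clearly" : PP
    [5,6] "this" : (S\PP)\PP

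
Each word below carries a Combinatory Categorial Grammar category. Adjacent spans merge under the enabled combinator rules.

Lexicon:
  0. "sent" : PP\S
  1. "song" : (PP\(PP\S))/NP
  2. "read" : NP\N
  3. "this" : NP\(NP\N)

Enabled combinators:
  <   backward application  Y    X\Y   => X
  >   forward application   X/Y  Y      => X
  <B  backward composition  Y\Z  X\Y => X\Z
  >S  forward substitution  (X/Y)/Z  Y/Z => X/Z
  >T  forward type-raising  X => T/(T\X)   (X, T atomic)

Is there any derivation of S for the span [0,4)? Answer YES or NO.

PP\S (PP\(PP\S))/NP NP\N NP\(NP\N)
CKY chart[0,4] = {N/(N\PP), NP/(NP\PP), PP, PP/(PP\PP), S/(S\PP)}; S ∉ chart

NO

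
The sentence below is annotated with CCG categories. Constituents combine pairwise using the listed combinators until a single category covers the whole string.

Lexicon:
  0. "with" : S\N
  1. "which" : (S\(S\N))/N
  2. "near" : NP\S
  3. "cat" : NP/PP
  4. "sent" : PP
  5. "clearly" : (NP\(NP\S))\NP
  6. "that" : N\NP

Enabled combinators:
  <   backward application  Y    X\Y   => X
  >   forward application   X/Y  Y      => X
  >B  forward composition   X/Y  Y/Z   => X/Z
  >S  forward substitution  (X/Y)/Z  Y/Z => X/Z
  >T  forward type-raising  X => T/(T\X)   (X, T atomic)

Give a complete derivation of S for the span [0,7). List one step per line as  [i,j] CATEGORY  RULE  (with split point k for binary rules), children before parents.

[0,7] S   <
  [0,1] "with" : S\N
  [1,7] S\(S\N)   >
    [1,2] "which" : (S\(S\N))/N
    [2,7] N   <
      [2,6] NP   <
        [2,3] "near" : NP\S
        [3,6] NP\(NP\S)   <
          [3,5] NP   >
            [3,4] "cat" : NP/PP
            [4,5] "sent" : PP
          [5,6] "clearly" : (NP\(NP\S))\NP
      [6,7] "that" : N\NP

[0,1] S\N  lex  "with"
[1,2] (S\(S\N))/N  lex  "which"
[2,3] NP\S  lex  "near"
[3,4] NP/PP  lex  "cat"
[4,5] PP  lex  "sent"
[3,5] NP  >  k=4
[5,6] (NP\(NP\S))\NP  lex  "clearly"
[3,6] NP\(NP\S)  <  k=5
[2,6] NP  <  k=3
[6,7] N\NP  lex  "that"
[2,7] N  <  k=6
[1,7] S\(S\N)  >  k=2
[0,7] S  <  k=1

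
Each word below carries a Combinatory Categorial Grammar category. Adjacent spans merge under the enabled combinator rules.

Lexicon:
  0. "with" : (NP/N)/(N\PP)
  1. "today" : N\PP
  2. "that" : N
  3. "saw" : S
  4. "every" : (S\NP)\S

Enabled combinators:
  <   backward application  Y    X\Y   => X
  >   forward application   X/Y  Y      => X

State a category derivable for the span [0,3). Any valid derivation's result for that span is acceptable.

NP

[0,5] S   <
  [0,3] NP   >
    [0,2] NP/N   >
      [0,1] "with" : (NP/N)/(N\PP)
      [1,2] "today" : N\PP
    [2,3] "that" : N
  [3,5] S\NP   <
    [3,4] "saw" : S
    [4,5] "every" : (S\NP)\S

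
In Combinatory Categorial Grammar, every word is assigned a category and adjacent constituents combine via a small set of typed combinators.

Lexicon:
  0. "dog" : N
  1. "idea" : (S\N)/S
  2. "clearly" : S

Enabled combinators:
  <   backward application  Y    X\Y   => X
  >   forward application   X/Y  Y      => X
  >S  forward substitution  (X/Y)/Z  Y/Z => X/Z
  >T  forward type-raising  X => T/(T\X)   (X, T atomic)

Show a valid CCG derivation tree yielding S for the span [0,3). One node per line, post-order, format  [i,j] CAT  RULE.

[0,1] N  lex  "dog"
[0,1] S/(S\N)  >T
[1,2] (S\N)/S  lex  "idea"
[2,3] S  lex  "clearly"
[1,3] S\N  >  k=2
[0,3] S  >  k=1

[0,3] S   >
  [0,1] S/(S\N)   >T
    [0,1] "dog" : N
  [1,3] S\N   >
    [1,2] "idea" : (S\N)/S
    [2,3] "clearly" : S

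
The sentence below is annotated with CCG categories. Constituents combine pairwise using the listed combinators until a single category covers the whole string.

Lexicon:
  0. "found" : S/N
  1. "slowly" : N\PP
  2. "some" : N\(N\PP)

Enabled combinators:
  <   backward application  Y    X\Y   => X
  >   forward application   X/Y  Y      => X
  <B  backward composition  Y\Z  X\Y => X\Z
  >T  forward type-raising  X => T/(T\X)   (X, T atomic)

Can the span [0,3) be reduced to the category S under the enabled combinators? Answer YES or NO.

YES

[0,3] S   >
  [0,1] "found" : S/N
  [1,3] N   <
    [1,2] "slowly" : N\PP
    [2,3] "some" : N\(N\PP)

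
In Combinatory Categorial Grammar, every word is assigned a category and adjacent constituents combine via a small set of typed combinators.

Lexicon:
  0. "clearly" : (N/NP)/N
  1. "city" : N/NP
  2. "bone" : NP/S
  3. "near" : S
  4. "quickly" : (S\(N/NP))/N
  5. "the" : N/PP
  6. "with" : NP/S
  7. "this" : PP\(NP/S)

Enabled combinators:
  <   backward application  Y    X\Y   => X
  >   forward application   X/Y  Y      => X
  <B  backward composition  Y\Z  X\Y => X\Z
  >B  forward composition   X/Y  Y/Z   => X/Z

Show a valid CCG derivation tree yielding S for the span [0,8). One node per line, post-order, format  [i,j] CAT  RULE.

[0,8] S   <
  [0,4] N/NP   >
    [0,1] "clearly" : (N/NP)/N
    [1,4] N   >
      [1,3] N/S   >B
        [1,2] "city" : N/NP
        [2,3] "bone" : NP/S
      [3,4] "near" : S
  [4,8] S\(N/NP)   >
    [4,5] "quickly" : (S\(N/NP))/N
    [5,8] N   >
      [5,6] "the" : N/PP
      [6,8] PP   <
        [6,7] "with" : NP/S
        [7,8] "this" : PP\(NP/S)

[0,1] (N/NP)/N  lex  "clearly"
[1,2] N/NP  lex  "city"
[2,3] NP/S  lex  "bone"
[1,3] N/S  >B  k=2
[3,4] S  lex  "near"
[1,4] N  >  k=3
[0,4] N/NP  >  k=1
[4,5] (S\(N/NP))/N  lex  "quickly"
[5,6] N/PP  lex  "the"
[6,7] NP/S  lex  "with"
[7,8] PP\(NP/S)  lex  "this"
[6,8] PP  <  k=7
[5,8] N  >  k=6
[4,8] S\(N/NP)  >  k=5
[0,8] S  <  k=4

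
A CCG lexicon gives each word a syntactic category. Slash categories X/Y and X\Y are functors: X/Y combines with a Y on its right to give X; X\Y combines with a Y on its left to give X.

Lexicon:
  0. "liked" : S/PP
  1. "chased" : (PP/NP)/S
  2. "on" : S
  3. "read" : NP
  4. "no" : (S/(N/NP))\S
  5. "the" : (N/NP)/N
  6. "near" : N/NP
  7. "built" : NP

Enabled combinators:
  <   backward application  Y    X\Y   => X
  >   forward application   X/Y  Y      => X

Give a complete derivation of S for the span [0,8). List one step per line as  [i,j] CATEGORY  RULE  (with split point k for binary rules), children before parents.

[0,8] S   >
  [0,5] S/(N/NP)   <
    [0,4] S   >
      [0,1] "liked" : S/PP
      [1,4] PP   >
        [1,3] PP/NP   >
          [1,2] "chased" : (PP/NP)/S
          [2,3] "on" : S
        [3,4] "read" : NP
    [4,5] "no" : (S/(N/NP))\S
  [5,8] N/NP   >
    [5,6] "the" : (N/NP)/N
    [6,8] N   >
      [6,7] "near" : N/NP
      [7,8] "built" : NP

[0,1] S/PP  lex  "liked"
[1,2] (PP/NP)/S  lex  "chased"
[2,3] S  lex  "on"
[1,3] PP/NP  >  k=2
[3,4] NP  lex  "read"
[1,4] PP  >  k=3
[0,4] S  >  k=1
[4,5] (S/(N/NP))\S  lex  "no"
[0,5] S/(N/NP)  <  k=4
[5,6] (N/NP)/N  lex  "the"
[6,7] N/NP  lex  "near"
[7,8] NP  lex  "built"
[6,8] N  >  k=7
[5,8] N/NP  >  k=6
[0,8] S  >  k=5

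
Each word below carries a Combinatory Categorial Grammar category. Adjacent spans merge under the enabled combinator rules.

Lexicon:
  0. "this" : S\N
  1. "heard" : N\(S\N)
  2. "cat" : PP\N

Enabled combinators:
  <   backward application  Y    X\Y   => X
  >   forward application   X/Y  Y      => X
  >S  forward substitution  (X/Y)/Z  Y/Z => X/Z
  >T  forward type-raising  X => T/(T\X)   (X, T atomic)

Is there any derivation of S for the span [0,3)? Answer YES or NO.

S\N N\(S\N) PP\N
CKY chart[0,3] = {N/(N\PP), NP/(NP\PP), PP, PP/(PP\PP), S/(S\PP)}; S ∉ chart

NO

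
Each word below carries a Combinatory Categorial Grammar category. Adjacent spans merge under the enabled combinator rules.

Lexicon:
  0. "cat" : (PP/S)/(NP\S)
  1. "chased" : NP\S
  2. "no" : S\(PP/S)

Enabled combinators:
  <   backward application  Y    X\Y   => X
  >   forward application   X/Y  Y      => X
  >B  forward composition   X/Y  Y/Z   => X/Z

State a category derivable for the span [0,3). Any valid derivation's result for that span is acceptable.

[0,3] S   <
  [0,2] PP/S   >
    [0,1] "cat" : (PP/S)/(NP\S)
    [1,2] "chased" : NP\S
  [2,3] "no" : S\(PP/S)

S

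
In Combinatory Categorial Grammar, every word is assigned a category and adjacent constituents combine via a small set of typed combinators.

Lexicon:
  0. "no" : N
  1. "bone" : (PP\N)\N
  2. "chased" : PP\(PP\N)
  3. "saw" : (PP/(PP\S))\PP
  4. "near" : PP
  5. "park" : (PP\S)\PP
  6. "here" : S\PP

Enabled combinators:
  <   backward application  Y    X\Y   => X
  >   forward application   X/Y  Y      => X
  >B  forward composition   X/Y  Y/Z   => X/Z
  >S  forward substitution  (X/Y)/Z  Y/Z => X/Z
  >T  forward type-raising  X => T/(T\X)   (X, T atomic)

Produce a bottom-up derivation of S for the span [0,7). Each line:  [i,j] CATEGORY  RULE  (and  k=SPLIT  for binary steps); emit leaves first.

[0,7] S   <
  [0,6] PP   >
    [0,4] PP/(PP\S)   <
      [0,3] PP   <
        [0,2] PP\N   <
          [0,1] "no" : N
          [1,2] "bone" : (PP\N)\N
        [2,3] "chased" : PP\(PP\N)
      [3,4] "saw" : (PP/(PP\S))\PP
    [4,6] PP\S   <
      [4,5] "near" : PP
      [5,6] "park" : (PP\S)\PP
  [6,7] "here" : S\PP

[0,1] N  lex  "no"
[1,2] (PP\N)\N  lex  "bone"
[0,2] PP\N  <  k=1
[2,3] PP\(PP\N)  lex  "chased"
[0,3] PP  <  k=2
[3,4] (PP/(PP\S))\PP  lex  "saw"
[0,4] PP/(PP\S)  <  k=3
[4,5] PP  lex  "near"
[5,6] (PP\S)\PP  lex  "park"
[4,6] PP\S  <  k=5
[0,6] PP  >  k=4
[6,7] S\PP  lex  "here"
[0,7] S  <  k=6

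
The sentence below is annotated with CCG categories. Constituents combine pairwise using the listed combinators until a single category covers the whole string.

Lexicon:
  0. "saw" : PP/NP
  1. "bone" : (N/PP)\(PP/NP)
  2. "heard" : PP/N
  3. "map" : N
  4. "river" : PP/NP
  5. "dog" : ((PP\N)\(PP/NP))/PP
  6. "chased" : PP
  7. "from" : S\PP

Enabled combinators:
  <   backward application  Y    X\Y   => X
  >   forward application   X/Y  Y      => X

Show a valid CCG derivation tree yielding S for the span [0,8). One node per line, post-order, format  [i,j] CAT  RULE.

[0,8] S   <
  [0,7] PP   <
    [0,4] N   >
      [0,2] N/PP   <
        [0,1] "saw" : PP/NP
        [1,2] "bone" : (N/PP)\(PP/NP)
      [2,4] PP   >
        [2,3] "heard" : PP/N
        [3,4] "map" : N
    [4,7] PP\N   <
      [4,5] "river" : PP/NP
      [5,7] (PP\N)\(PP/NP)   >
        [5,6] "dog" : ((PP\N)\(PP/NP))/PP
        [6,7] "chased" : PP
  [7,8] "from" : S\PP

[0,1] PP/NP  lex  "saw"
[1,2] (N/PP)\(PP/NP)  lex  "bone"
[0,2] N/PP  <  k=1
[2,3] PP/N  lex  "heard"
[3,4] N  lex  "map"
[2,4] PP  >  k=3
[0,4] N  >  k=2
[4,5] PP/NP  lex  "river"
[5,6] ((PP\N)\(PP/NP))/PP  lex  "dog"
[6,7] PP  lex  "chased"
[5,7] (PP\N)\(PP/NP)  >  k=6
[4,7] PP\N  <  k=5
[0,7] PP  <  k=4
[7,8] S\PP  lex  "from"
[0,8] S  <  k=7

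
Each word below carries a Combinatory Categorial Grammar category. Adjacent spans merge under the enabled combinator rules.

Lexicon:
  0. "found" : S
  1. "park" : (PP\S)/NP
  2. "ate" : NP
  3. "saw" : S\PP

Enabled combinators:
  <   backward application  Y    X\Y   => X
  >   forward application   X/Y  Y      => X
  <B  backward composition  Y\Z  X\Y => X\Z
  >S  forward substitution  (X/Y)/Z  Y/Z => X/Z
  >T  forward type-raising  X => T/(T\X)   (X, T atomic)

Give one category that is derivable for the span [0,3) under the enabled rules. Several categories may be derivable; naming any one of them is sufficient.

PP

[0,4] S   <
  [0,3] PP   <
    [0,1] "found" : S
    [1,3] PP\S   >
      [1,2] "park" : (PP\S)/NP
      [2,3] "ate" : NP
  [3,4] "saw" : S\PP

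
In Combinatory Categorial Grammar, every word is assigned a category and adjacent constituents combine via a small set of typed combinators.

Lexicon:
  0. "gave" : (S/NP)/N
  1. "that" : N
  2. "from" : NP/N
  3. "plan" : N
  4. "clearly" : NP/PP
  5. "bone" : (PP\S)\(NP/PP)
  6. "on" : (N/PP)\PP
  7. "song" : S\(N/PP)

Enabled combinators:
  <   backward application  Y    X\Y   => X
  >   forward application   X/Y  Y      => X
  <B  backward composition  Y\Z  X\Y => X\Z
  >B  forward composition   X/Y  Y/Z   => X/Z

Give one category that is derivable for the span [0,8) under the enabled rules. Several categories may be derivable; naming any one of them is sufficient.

[0,8] S   <
  [0,6] PP   <
    [0,4] S   >
      [0,2] S/NP   >
        [0,1] "gave" : (S/NP)/N
        [1,2] "that" : N
      [2,4] NP   >
        [2,3] "from" : NP/N
        [3,4] "plan" : N
    [4,6] PP\S   <
      [4,5] "clearly" : NP/PP
      [5,6] "bone" : (PP\S)\(NP/PP)
  [6,8] S\PP   <B
    [6,7] "on" : (N/PP)\PP
    [7,8] "song" : S\(N/PP)

S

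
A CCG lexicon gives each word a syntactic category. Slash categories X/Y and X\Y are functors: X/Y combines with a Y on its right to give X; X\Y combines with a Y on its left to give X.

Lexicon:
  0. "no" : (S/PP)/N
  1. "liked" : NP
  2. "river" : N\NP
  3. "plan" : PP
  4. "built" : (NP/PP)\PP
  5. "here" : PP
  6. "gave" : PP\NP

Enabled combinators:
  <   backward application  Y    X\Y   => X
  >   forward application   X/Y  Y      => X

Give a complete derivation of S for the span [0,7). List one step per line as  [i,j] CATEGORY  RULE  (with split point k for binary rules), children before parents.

[0,7] S   >
  [0,3] S/PP   >
    [0,1] "no" : (S/PP)/N
    [1,3] N   <
      [1,2] "liked" : NP
      [2,3] "river" : N\NP
  [3,7] PP   <
    [3,6] NP   >
      [3,5] NP/PP   <
        [3,4] "plan" : PP
        [4,5] "built" : (NP/PP)\PP
      [5,6] "here" : PP
    [6,7] "gave" : PP\NP

[0,1] (S/PP)/N  lex  "no"
[1,2] NP  lex  "liked"
[2,3] N\NP  lex  "river"
[1,3] N  <  k=2
[0,3] S/PP  >  k=1
[3,4] PP  lex  "plan"
[4,5] (NP/PP)\PP  lex  "built"
[3,5] NP/PP  <  k=4
[5,6] PP  lex  "here"
[3,6] NP  >  k=5
[6,7] PP\NP  lex  "gave"
[3,7] PP  <  k=6
[0,7] S  >  k=3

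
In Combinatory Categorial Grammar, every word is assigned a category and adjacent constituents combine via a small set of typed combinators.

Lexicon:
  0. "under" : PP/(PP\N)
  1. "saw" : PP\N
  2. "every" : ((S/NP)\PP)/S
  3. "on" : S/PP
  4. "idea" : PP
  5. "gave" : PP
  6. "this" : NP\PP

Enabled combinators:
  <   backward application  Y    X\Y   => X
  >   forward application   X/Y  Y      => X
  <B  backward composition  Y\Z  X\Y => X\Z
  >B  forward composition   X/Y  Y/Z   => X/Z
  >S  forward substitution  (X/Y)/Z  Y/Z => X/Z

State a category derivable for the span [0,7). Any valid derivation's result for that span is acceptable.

[0,7] S   >
  [0,5] S/NP   <
    [0,2] PP   >
      [0,1] "under" : PP/(PP\N)
      [1,2] "saw" : PP\N
    [2,5] (S/NP)\PP   >
      [2,3] "every" : ((S/NP)\PP)/S
      [3,5] S   >
        [3,4] "on" : S/PP
        [4,5] "idea" : PP
  [5,7] NP   <
    [5,6] "gave" : PP
    [6,7] "this" : NP\PP

S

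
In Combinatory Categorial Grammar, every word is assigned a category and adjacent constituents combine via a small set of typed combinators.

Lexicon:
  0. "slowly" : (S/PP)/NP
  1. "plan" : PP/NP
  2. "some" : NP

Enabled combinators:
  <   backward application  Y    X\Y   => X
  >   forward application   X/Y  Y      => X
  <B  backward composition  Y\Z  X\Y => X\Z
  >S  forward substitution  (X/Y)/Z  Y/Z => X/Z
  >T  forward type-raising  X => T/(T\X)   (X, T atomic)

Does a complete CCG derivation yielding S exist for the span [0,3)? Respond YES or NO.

YES

[0,3] S   >
  [0,2] S/NP   >S
    [0,1] "slowly" : (S/PP)/NP
    [1,2] "plan" : PP/NP
  [2,3] "some" : NP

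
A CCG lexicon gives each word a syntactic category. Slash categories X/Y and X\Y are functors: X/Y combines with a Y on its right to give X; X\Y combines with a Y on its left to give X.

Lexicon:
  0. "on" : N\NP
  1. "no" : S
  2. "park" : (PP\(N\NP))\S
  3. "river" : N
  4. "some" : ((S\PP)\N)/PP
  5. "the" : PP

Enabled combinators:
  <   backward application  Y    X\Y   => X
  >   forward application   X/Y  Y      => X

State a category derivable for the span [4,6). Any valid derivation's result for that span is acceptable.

(S\PP)\N

[0,6] S   <
  [0,3] PP   <
    [0,1] "on" : N\NP
    [1,3] PP\(N\NP)   <
      [1,2] "no" : S
      [2,3] "park" : (PP\(N\NP))\S
  [3,6] S\PP   <
    [3,4] "river" : N
    [4,6] (S\PP)\N   >
      [4,5] "some" : ((S\PP)\N)/PP
      [5,6] "the" : PP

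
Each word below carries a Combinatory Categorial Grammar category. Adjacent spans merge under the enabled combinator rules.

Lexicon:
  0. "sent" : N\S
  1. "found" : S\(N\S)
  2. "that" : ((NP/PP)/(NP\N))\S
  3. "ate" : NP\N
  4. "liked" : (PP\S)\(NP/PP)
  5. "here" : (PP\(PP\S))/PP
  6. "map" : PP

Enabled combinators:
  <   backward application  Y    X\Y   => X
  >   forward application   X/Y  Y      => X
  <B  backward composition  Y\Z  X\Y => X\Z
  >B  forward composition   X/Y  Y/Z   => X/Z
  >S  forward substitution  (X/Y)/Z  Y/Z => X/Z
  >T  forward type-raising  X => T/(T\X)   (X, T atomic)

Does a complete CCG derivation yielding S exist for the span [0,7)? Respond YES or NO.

N\S S\(N\S) ((NP/PP)/(NP\N))\S NP\N (PP\S)\(NP/PP) (PP\(PP\S))/PP PP
CKY chart[0,7] = {N/(N\PP), NP/(NP\PP), PP, PP/(PP\PP), S/(S\PP)}; S ∉ chart

NO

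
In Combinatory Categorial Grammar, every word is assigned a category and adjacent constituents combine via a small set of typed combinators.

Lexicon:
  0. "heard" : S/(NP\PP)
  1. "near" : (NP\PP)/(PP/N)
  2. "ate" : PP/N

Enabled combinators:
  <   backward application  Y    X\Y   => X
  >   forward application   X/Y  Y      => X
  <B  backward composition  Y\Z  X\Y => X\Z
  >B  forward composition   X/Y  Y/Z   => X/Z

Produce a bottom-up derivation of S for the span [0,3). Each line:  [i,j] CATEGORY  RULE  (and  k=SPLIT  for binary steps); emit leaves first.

[0,3] S   >
  [0,1] "heard" : S/(NP\PP)
  [1,3] NP\PP   >
    [1,2] "near" : (NP\PP)/(PP/N)
    [2,3] "ate" : PP/N

[0,1] S/(NP\PP)  lex  "heard"
[1,2] (NP\PP)/(PP/N)  lex  "near"
[2,3] PP/N  lex  "ate"
[1,3] NP\PP  >  k=2
[0,3] S  >  k=1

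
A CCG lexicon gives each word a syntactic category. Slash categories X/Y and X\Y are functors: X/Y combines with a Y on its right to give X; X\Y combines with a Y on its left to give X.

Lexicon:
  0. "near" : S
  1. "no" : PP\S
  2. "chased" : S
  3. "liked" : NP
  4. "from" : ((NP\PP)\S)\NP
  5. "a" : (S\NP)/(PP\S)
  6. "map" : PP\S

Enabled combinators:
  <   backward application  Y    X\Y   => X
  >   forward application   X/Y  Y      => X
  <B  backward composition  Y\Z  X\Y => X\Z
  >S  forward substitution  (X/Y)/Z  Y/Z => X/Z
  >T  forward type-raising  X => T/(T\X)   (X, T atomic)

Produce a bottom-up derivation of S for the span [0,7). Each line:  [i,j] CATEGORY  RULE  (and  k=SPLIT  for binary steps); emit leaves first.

[0,7] S   <
  [0,5] NP   <
    [0,2] PP   >
      [0,1] PP/(PP\S)   >T
        [0,1] "near" : S
      [1,2] "no" : PP\S
    [2,5] NP\PP   <
      [2,3] "chased" : S
      [3,5] (NP\PP)\S   <
        [3,4] "liked" : NP
        [4,5] "from" : ((NP\PP)\S)\NP
  [5,7] S\NP   >
    [5,6] "a" : (S\NP)/(PP\S)
    [6,7] "map" : PP\S

[0,1] S  lex  "near"
[0,1] PP/(PP\S)  >T
[1,2] PP\S  lex  "no"
[0,2] PP  >  k=1
[2,3] S  lex  "chased"
[3,4] NP  lex  "liked"
[4,5] ((NP\PP)\S)\NP  lex  "from"
[3,5] (NP\PP)\S  <  k=4
[2,5] NP\PP  <  k=3
[0,5] NP  <  k=2
[5,6] (S\NP)/(PP\S)  lex  "a"
[6,7] PP\S  lex  "map"
[5,7] S\NP  >  k=6
[0,7] S  <  k=5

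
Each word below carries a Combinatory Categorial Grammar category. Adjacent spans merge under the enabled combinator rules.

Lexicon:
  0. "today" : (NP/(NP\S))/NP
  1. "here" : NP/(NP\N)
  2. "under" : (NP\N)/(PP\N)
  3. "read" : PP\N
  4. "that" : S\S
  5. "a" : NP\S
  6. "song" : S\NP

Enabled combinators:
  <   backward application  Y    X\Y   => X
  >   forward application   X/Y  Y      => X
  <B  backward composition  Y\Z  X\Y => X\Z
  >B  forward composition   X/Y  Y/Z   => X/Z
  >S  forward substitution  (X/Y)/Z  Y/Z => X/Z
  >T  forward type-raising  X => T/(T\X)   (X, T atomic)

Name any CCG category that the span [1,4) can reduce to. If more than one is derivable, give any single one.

NP

[0,7] S   <
  [0,6] NP   >
    [0,4] NP/(NP\S)   >
      [0,1] "today" : (NP/(NP\S))/NP
      [1,4] NP   >
        [1,2] "here" : NP/(NP\N)
        [2,4] NP\N   >
          [2,3] "under" : (NP\N)/(PP\N)
          [3,4] "read" : PP\N
    [4,6] NP\S   <B
      [4,5] "that" : S\S
      [5,6] "a" : NP\S
  [6,7] "song" : S\NP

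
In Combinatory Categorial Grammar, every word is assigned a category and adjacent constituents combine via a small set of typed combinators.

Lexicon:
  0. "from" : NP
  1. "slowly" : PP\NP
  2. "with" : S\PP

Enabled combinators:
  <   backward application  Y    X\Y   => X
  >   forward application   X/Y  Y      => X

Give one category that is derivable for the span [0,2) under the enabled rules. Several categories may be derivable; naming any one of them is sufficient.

[0,3] S   <
  [0,2] PP   <
    [0,1] "from" : NP
    [1,2] "slowly" : PP\NP
  [2,3] "with" : S\PP

PP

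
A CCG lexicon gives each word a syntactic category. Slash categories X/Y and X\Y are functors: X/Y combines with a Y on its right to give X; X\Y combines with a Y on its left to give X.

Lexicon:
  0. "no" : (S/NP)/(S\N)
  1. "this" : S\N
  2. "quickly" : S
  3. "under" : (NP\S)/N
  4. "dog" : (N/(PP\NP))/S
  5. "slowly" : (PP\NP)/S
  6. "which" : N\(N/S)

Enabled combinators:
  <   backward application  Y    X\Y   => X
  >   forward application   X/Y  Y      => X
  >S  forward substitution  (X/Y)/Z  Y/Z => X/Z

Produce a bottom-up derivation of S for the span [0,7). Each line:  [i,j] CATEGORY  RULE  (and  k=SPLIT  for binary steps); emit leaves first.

[0,7] S   >
  [0,2] S/NP   >
    [0,1] "no" : (S/NP)/(S\N)
    [1,2] "this" : S\N
  [2,7] NP   <
    [2,3] "quickly" : S
    [3,7] NP\S   >
      [3,4] "under" : (NP\S)/N
      [4,7] N   <
        [4,6] N/S   >S
          [4,5] "dog" : (N/(PP\NP))/S
          [5,6] "slowly" : (PP\NP)/S
        [6,7] "which" : N\(N/S)

[0,1] (S/NP)/(S\N)  lex  "no"
[1,2] S\N  lex  "this"
[0,2] S/NP  >  k=1
[2,3] S  lex  "quickly"
[3,4] (NP\S)/N  lex  "under"
[4,5] (N/(PP\NP))/S  lex  "dog"
[5,6] (PP\NP)/S  lex  "slowly"
[4,6] N/S  >S  k=5
[6,7] N\(N/S)  lex  "which"
[4,7] N  <  k=6
[3,7] NP\S  >  k=4
[2,7] NP  <  k=3
[0,7] S  >  k=2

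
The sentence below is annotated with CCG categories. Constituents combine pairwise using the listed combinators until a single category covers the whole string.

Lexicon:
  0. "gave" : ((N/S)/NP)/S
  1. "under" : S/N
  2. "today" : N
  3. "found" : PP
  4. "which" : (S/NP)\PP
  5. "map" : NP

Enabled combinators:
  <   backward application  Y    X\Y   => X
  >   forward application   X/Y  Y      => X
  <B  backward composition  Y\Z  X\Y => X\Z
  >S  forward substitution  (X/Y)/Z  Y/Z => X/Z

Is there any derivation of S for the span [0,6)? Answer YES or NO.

((N/S)/NP)/S S/N N PP (S/NP)\PP NP
CKY chart[0,6] = {N}; S ∉ chart

NO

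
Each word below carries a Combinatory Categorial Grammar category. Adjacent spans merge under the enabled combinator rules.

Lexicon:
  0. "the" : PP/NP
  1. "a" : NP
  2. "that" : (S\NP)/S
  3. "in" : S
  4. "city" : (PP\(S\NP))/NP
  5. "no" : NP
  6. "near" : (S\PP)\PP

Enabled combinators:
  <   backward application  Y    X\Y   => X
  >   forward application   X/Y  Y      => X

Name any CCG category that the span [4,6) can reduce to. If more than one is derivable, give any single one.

[0,7] S   <
  [0,2] PP   >
    [0,1] "the" : PP/NP
    [1,2] "a" : NP
  [2,7] S\PP   <
    [2,6] PP   <
      [2,4] S\NP   >
        [2,3] "that" : (S\NP)/S
        [3,4] "in" : S
      [4,6] PP\(S\NP)   >
        [4,5] "city" : (PP\(S\NP))/NP
        [5,6] "no" : NP
    [6,7] "near" : (S\PP)\PP

PP\(S\NP)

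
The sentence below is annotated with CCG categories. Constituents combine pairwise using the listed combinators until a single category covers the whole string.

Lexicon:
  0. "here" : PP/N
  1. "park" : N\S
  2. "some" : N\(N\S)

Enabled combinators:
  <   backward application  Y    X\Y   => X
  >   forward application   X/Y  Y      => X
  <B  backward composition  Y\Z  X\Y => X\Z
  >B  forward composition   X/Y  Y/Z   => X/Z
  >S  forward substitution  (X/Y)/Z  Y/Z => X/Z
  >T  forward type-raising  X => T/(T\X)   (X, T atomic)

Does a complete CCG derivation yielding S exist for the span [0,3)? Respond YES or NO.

PP/N N\S N\(N\S)
CKY chart[0,3] = {N/(N\PP), NP/(NP\PP), PP, PP/(N\N), PP/(PP\PP), S/(S\PP)}; S ∉ chart

NO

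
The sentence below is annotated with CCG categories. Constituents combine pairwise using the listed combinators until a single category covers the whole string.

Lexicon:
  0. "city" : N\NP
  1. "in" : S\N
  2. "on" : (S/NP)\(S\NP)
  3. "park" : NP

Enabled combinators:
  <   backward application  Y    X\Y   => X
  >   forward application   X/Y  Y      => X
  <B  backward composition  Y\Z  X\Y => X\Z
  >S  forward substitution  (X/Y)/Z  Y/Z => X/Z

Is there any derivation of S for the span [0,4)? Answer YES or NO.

[0,4] S   >
  [0,3] S/NP   <
    [0,2] S\NP   <B
      [0,1] "city" : N\NP
      [1,2] "in" : S\N
    [2,3] "on" : (S/NP)\(S\NP)
  [3,4] "park" : NP

YES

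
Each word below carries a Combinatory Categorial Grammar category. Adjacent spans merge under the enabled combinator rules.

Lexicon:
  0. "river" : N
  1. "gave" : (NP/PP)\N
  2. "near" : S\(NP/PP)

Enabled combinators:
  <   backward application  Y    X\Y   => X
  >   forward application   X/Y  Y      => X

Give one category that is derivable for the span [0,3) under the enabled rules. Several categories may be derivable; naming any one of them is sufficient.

[0,3] S   <
  [0,2] NP/PP   <
    [0,1] "river" : N
    [1,2] "gave" : (NP/PP)\N
  [2,3] "near" : S\(NP/PP)

S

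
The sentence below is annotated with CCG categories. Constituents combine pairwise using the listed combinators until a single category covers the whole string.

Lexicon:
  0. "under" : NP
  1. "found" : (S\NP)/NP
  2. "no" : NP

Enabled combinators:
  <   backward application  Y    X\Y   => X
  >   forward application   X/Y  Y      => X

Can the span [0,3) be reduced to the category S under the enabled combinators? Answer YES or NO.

YES

[0,3] S   <
  [0,1] "under" : NP
  [1,3] S\NP   >
    [1,2] "found" : (S\NP)/NP
    [2,3] "no" : NP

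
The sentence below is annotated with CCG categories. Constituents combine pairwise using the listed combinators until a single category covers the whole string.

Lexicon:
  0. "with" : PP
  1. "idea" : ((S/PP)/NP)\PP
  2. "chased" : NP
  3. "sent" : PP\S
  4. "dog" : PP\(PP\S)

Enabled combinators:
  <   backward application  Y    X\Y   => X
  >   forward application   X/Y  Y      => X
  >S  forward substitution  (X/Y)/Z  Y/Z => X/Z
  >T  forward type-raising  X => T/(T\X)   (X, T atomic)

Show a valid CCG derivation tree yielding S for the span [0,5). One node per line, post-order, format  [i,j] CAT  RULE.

[0,5] S   >
  [0,3] S/PP   >
    [0,2] (S/PP)/NP   <
      [0,1] "with" : PP
      [1,2] "idea" : ((S/PP)/NP)\PP
    [2,3] "chased" : NP
  [3,5] PP   <
    [3,4] "sent" : PP\S
    [4,5] "dog" : PP\(PP\S)

[0,1] PP  lex  "with"
[1,2] ((S/PP)/NP)\PP  lex  "idea"
[0,2] (S/PP)/NP  <  k=1
[2,3] NP  lex  "chased"
[0,3] S/PP  >  k=2
[3,4] PP\S  lex  "sent"
[4,5] PP\(PP\S)  lex  "dog"
[3,5] PP  <  k=4
[0,5] S  >  k=3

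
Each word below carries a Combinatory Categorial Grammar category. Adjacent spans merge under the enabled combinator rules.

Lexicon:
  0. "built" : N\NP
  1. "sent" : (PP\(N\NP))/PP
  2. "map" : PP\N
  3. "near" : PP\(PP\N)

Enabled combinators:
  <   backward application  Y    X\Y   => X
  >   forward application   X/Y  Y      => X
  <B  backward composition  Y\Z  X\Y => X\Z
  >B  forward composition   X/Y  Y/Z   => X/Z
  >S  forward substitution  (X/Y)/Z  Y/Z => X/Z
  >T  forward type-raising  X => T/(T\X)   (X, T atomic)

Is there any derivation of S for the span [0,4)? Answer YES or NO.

N\NP (PP\(N\NP))/PP PP\N PP\(PP\N)
CKY chart[0,4] = {N/(N\PP), NP/(NP\PP), PP, PP/(PP\PP), S/(S\PP)}; S ∉ chart

NO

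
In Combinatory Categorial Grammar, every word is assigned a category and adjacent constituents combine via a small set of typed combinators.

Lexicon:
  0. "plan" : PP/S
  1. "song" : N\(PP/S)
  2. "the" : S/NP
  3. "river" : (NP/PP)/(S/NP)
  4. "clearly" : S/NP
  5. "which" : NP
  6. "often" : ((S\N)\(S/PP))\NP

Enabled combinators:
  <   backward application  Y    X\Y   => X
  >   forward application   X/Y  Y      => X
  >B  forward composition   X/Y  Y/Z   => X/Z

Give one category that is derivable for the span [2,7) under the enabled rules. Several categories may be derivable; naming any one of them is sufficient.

[0,7] S   <
  [0,2] N   <
    [0,1] "plan" : PP/S
    [1,2] "song" : N\(PP/S)
  [2,7] S\N   <
    [2,5] S/PP   >B
      [2,3] "the" : S/NP
      [3,5] NP/PP   >
        [3,4] "river" : (NP/PP)/(S/NP)
        [4,5] "clearly" : S/NP
    [5,7] (S\N)\(S/PP)   <
      [5,6] "which" : NP
      [6,7] "often" : ((S\N)\(S/PP))\NP

S\N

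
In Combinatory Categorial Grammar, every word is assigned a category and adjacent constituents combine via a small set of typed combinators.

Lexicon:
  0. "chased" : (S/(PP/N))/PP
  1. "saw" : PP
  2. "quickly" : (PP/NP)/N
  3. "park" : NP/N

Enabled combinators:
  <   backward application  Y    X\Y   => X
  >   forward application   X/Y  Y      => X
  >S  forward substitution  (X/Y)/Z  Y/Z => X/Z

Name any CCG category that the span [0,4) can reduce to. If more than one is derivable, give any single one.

[0,4] S   >
  [0,2] S/(PP/N)   >
    [0,1] "chased" : (S/(PP/N))/PP
    [1,2] "saw" : PP
  [2,4] PP/N   >S
    [2,3] "quickly" : (PP/NP)/N
    [3,4] "park" : NP/N

S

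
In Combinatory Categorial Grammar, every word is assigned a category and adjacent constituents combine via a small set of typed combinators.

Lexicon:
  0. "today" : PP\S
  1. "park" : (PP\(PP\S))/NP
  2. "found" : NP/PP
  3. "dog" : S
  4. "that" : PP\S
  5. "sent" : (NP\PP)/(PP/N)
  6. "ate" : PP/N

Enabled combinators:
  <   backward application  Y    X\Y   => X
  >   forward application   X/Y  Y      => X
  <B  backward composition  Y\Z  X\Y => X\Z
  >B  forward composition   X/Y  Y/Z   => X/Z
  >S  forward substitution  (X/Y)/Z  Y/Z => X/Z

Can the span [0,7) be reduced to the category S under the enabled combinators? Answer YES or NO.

NO

PP\S (PP\(PP\S))/NP NP/PP S PP\S (NP\PP)/(PP/N) PP/N
CKY chart[0,7] = {NP}; S ∉ chart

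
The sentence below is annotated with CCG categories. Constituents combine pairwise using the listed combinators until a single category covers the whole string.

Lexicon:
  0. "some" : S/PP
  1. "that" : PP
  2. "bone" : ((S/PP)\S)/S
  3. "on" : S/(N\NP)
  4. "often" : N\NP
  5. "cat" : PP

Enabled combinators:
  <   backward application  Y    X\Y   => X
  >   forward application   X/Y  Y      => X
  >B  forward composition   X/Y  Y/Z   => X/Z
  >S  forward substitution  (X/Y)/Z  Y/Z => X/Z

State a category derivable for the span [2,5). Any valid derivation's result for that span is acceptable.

(S/PP)\S

[0,6] S   >
  [0,5] S/PP   <
    [0,2] S   >
      [0,1] "some" : S/PP
      [1,2] "that" : PP
    [2,5] (S/PP)\S   >
      [2,3] "bone" : ((S/PP)\S)/S
      [3,5] S   >
        [3,4] "on" : S/(N\NP)
        [4,5] "often" : N\NP
  [5,6] "cat" : PP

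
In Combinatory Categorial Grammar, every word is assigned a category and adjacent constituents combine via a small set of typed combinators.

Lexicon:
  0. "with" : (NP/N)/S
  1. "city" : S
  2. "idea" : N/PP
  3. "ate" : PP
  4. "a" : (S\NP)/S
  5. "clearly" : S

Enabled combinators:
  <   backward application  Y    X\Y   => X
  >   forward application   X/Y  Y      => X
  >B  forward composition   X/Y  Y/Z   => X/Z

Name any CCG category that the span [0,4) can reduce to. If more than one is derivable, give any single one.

[0,6] S   <
  [0,4] NP   >
    [0,2] NP/N   >
      [0,1] "with" : (NP/N)/S
      [1,2] "city" : S
    [2,4] N   >
      [2,3] "idea" : N/PP
      [3,4] "ate" : PP
  [4,6] S\NP   >
    [4,5] "a" : (S\NP)/S
    [5,6] "clearly" : S

NP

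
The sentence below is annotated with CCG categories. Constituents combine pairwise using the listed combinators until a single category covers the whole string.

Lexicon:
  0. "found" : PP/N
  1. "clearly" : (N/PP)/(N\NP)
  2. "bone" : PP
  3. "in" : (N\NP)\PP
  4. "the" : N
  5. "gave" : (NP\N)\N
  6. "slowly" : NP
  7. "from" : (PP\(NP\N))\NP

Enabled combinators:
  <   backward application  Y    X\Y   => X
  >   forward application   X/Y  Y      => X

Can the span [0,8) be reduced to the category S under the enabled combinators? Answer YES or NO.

PP/N (N/PP)/(N\NP) PP (N\NP)\PP N (NP\N)\N NP (PP\(NP\N))\NP
CKY chart[0,8] = {PP}; S ∉ chart

NO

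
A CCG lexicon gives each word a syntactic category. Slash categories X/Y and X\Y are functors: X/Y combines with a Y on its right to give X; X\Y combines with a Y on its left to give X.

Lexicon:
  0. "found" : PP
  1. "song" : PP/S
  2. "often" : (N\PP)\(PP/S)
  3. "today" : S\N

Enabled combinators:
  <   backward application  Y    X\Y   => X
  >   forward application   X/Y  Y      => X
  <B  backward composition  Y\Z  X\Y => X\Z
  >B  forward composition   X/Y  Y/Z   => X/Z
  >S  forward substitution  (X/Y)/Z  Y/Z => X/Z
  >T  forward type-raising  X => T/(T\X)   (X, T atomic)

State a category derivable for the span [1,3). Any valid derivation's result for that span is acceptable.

N\PP

[0,4] S   <
  [0,3] N   >
    [0,1] N/(N\PP)   >T
      [0,1] "found" : PP
    [1,3] N\PP   <
      [1,2] "song" : PP/S
      [2,3] "often" : (N\PP)\(PP/S)
  [3,4] "today" : S\N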